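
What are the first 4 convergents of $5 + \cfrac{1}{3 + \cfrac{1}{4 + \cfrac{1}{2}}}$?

Using the convergent recurrence p_i = a_i*p_{i-1} + p_{i-2}, q_i = a_i*q_{i-1} + q_{i-2} with p_{-2}=0, p_{-1}=1, q_{-2}=1, q_{-1}=0:
  i=0: a_0=5, p_0 = 5*1 + 0 = 5, q_0 = 5*0 + 1 = 1.
  i=1: a_1=3, p_1 = 3*5 + 1 = 16, q_1 = 3*1 + 0 = 3.
  i=2: a_2=4, p_2 = 4*16 + 5 = 69, q_2 = 4*3 + 1 = 13.
  i=3: a_3=2, p_3 = 2*69 + 16 = 154, q_3 = 2*13 + 3 = 29.

5/1, 16/3, 69/13, 154/29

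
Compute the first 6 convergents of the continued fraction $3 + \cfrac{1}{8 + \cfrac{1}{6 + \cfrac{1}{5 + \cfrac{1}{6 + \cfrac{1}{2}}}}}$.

Using the convergent recurrence p_i = a_i*p_{i-1} + p_{i-2}, q_i = a_i*q_{i-1} + q_{i-2} with p_{-2}=0, p_{-1}=1, q_{-2}=1, q_{-1}=0:
  i=0: a_0=3, p_0 = 3*1 + 0 = 3, q_0 = 3*0 + 1 = 1.
  i=1: a_1=8, p_1 = 8*3 + 1 = 25, q_1 = 8*1 + 0 = 8.
  i=2: a_2=6, p_2 = 6*25 + 3 = 153, q_2 = 6*8 + 1 = 49.
  i=3: a_3=5, p_3 = 5*153 + 25 = 790, q_3 = 5*49 + 8 = 253.
  i=4: a_4=6, p_4 = 6*790 + 153 = 4893, q_4 = 6*253 + 49 = 1567.
  i=5: a_5=2, p_5 = 2*4893 + 790 = 10576, q_5 = 2*1567 + 253 = 3387.

3/1, 25/8, 153/49, 790/253, 4893/1567, 10576/3387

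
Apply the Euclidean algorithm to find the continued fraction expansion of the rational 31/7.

[4; 2, 3]

Run the Euclidean algorithm on 31 and 7; the successive quotients are the partial quotients a_0, a_1, ... (each step inverts the fractional part left over by the previous one):
  31 = 4*7 + 3, so a_0 = 4.
  7 = 2*3 + 1, so a_1 = 2.
  3 = 3*1 + 0, so a_2 = 3.
The remainder reaches 0 after 3 divisions, so the expansion has 3 partial quotients, read off in order.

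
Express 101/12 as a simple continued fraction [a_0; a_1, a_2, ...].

Run the Euclidean algorithm on 101 and 12; the successive quotients are the partial quotients a_0, a_1, ... (each step inverts the fractional part left over by the previous one):
  101 = 8*12 + 5, so a_0 = 8.
  12 = 2*5 + 2, so a_1 = 2.
  5 = 2*2 + 1, so a_2 = 2.
  2 = 2*1 + 0, so a_3 = 2.
The remainder reaches 0 after 4 divisions, so the expansion has 4 partial quotients, read off in order.

[8; 2, 2, 2]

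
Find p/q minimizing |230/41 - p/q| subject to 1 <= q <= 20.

Expand x = 230/41 as a continued fraction with the Euclidean algorithm:
  230 = 5*41 + 25, so a_0 = 5.
  41 = 1*25 + 16, so a_1 = 1.
  25 = 1*16 + 9, so a_2 = 1.
  16 = 1*9 + 7, so a_3 = 1.
  9 = 1*7 + 2, so a_4 = 1.
  7 = 3*2 + 1, so a_5 = 3.
  2 = 2*1 + 0, so a_6 = 2.
so x = [5; 1, 1, 1, 1, 3, 2].
Convergents (p_i = a_i*p_{i-1} + p_{i-2}, q_i = a_i*q_{i-1} + q_{i-2} with p_{-2}=0, p_{-1}=1, q_{-2}=1, q_{-1}=0), until the denominator exceeds 20:
  i=0: a_0=5, p_0 = 5*1 + 0 = 5, q_0 = 5*0 + 1 = 1.
  i=1: a_1=1, p_1 = 1*5 + 1 = 6, q_1 = 1*1 + 0 = 1.
  i=2: a_2=1, p_2 = 1*6 + 5 = 11, q_2 = 1*1 + 1 = 2.
  i=3: a_3=1, p_3 = 1*11 + 6 = 17, q_3 = 1*2 + 1 = 3.
  i=4: a_4=1, p_4 = 1*17 + 11 = 28, q_4 = 1*3 + 2 = 5.
  i=5: a_5=3, p_5 = 3*28 + 17 = 101, q_5 = 3*5 + 3 = 18.
  i=6: a_6=2, p_6 = 2*101 + 28 = 230, q_6 = 2*18 + 5 = 41.
q_6 = 41 > 20, so the last convergent with denominator <= 20 is p_5/q_5 = 101/18.
The closest fraction with denominator <= 20 is either p_5/q_5 or the intermediate fraction (k*p_5 + p_4)/(k*q_5 + q_4) with the largest k >= 1 whose denominator stays <= 20; these approach x as k grows, and every other convergent or intermediate fraction in range is farther away.
Largest k: floor((20 - q_4)/q_5) = floor((20 - 5)/18) = 0.
Since k = 0, no intermediate fraction beyond p_5/q_5 has denominator <= 20, so the convergent 101/18 is the closest (its error is |230*18 - 101*41|/(41*18) = 1/738).

101/18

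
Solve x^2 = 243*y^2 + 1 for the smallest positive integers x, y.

First expand sqrt(243) as a continued fraction. With x_i = (sqrt(243) + m_i)/d_i and (m_0, d_0) = (0, 1): a_0 = floor(sqrt(243)) = 15, since 15^2 = 225 <= 243 < 256 = 16^2.
Iterate m_{i+1} = d_i*a_i - m_i, d_{i+1} = (243 - m_{i+1}^2)/d_i, a_{i+1} = floor((a_0 + m_{i+1})/d_{i+1}):
  m_1 = 1*15 - 0 = 15, d_1 = (243 - 15^2)/1 = 18/1 = 18, a_1 = floor((15 + 15)/18) = 1.
  m_2 = 18*1 - 15 = 3, d_2 = (243 - 3^2)/18 = 234/18 = 13, a_2 = floor((15 + 3)/13) = 1.
  m_3 = 13*1 - 3 = 10, d_3 = (243 - 10^2)/13 = 143/13 = 11, a_3 = floor((15 + 10)/11) = 2.
  m_4 = 11*2 - 10 = 12, d_4 = (243 - 12^2)/11 = 99/11 = 9, a_4 = floor((15 + 12)/9) = 3.
  m_5 = 9*3 - 12 = 15, d_5 = (243 - 15^2)/9 = 18/9 = 2, a_5 = floor((15 + 15)/2) = 15.
  m_6 = 2*15 - 15 = 15, d_6 = (243 - 15^2)/2 = 18/2 = 9, a_6 = floor((15 + 15)/9) = 3.
  m_7 = 9*3 - 15 = 12, d_7 = (243 - 12^2)/9 = 99/9 = 11, a_7 = floor((15 + 12)/11) = 2.
  m_8 = 11*2 - 12 = 10, d_8 = (243 - 10^2)/11 = 143/11 = 13, a_8 = floor((15 + 10)/13) = 1.
  m_9 = 13*1 - 10 = 3, d_9 = (243 - 3^2)/13 = 234/13 = 18, a_9 = floor((15 + 3)/18) = 1.
  m_10 = 18*1 - 3 = 15, d_10 = (243 - 15^2)/18 = 18/18 = 1, a_10 = floor((15 + 15)/1) = 30.
  m_11 = 1*30 - 15 = 15, d_11 = (243 - 15^2)/1 = 18/1 = 18: (m_11, d_11) = (m_1, d_1) = (15, 18), so from here the quotients repeat a_1, ..., a_10; the period length is 10.
So sqrt(243) = [15; (1, 1, 2, 3, 15, 3, 2, 1, 1, 30)] with period length k = 10.
k is even, so the fundamental solution of x^2 - 243y^2 = 1 is (p_{k-1}, q_{k-1}) = (p_9, q_9); compute convergents through index 9.
Convergents (p_i = a_i*p_{i-1} + p_{i-2}, q_i = a_i*q_{i-1} + q_{i-2} with p_{-2}=0, p_{-1}=1, q_{-2}=1, q_{-1}=0):
  i=0: a_0=15, p_0 = 15*1 + 0 = 15, q_0 = 15*0 + 1 = 1.
  i=1: a_1=1, p_1 = 1*15 + 1 = 16, q_1 = 1*1 + 0 = 1.
  i=2: a_2=1, p_2 = 1*16 + 15 = 31, q_2 = 1*1 + 1 = 2.
  i=3: a_3=2, p_3 = 2*31 + 16 = 78, q_3 = 2*2 + 1 = 5.
  i=4: a_4=3, p_4 = 3*78 + 31 = 265, q_4 = 3*5 + 2 = 17.
  i=5: a_5=15, p_5 = 15*265 + 78 = 4053, q_5 = 15*17 + 5 = 260.
  i=6: a_6=3, p_6 = 3*4053 + 265 = 12424, q_6 = 3*260 + 17 = 797.
  i=7: a_7=2, p_7 = 2*12424 + 4053 = 28901, q_7 = 2*797 + 260 = 1854.
  i=8: a_8=1, p_8 = 1*28901 + 12424 = 41325, q_8 = 1*1854 + 797 = 2651.
  i=9: a_9=1, p_9 = 1*41325 + 28901 = 70226, q_9 = 1*2651 + 1854 = 4505.
Check: 70226^2 - 243*4505^2 = 4931691076 - 4931691075 = 1, so (x, y) = (70226, 4505) solves the equation, and by the theorem it is the least positive solution.

(x, y) = (70226, 4505)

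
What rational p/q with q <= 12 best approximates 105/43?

22/9

Expand x = 105/43 as a continued fraction with the Euclidean algorithm:
  105 = 2*43 + 19, so a_0 = 2.
  43 = 2*19 + 5, so a_1 = 2.
  19 = 3*5 + 4, so a_2 = 3.
  5 = 1*4 + 1, so a_3 = 1.
  4 = 4*1 + 0, so a_4 = 4.
so x = [2; 2, 3, 1, 4].
Convergents (p_i = a_i*p_{i-1} + p_{i-2}, q_i = a_i*q_{i-1} + q_{i-2} with p_{-2}=0, p_{-1}=1, q_{-2}=1, q_{-1}=0), until the denominator exceeds 12:
  i=0: a_0=2, p_0 = 2*1 + 0 = 2, q_0 = 2*0 + 1 = 1.
  i=1: a_1=2, p_1 = 2*2 + 1 = 5, q_1 = 2*1 + 0 = 2.
  i=2: a_2=3, p_2 = 3*5 + 2 = 17, q_2 = 3*2 + 1 = 7.
  i=3: a_3=1, p_3 = 1*17 + 5 = 22, q_3 = 1*7 + 2 = 9.
  i=4: a_4=4, p_4 = 4*22 + 17 = 105, q_4 = 4*9 + 7 = 43.
q_4 = 43 > 12, so the last convergent with denominator <= 12 is p_3/q_3 = 22/9.
The closest fraction with denominator <= 12 is either p_3/q_3 or the intermediate fraction (k*p_3 + p_2)/(k*q_3 + q_2) with the largest k >= 1 whose denominator stays <= 12; these approach x as k grows, and every other convergent or intermediate fraction in range is farther away.
Largest k: floor((12 - q_2)/q_3) = floor((12 - 7)/9) = 0.
Since k = 0, no intermediate fraction beyond p_3/q_3 has denominator <= 12, so the convergent 22/9 is the closest (its error is |105*9 - 22*43|/(43*9) = 1/387).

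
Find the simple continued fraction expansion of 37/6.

[6; 6]

Run the Euclidean algorithm on 37 and 6; the successive quotients are the partial quotients a_0, a_1, ... (each step inverts the fractional part left over by the previous one):
  37 = 6*6 + 1, so a_0 = 6.
  6 = 6*1 + 0, so a_1 = 6.
The remainder reaches 0 after 2 divisions, so the expansion has 2 partial quotients, read off in order.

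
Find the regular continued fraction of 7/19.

[0; 2, 1, 2, 2]

Run the Euclidean algorithm on 7 and 19; the successive quotients are the partial quotients a_0, a_1, ... (each step inverts the fractional part left over by the previous one):
  7 = 0*19 + 7, so a_0 = 0.
  19 = 2*7 + 5, so a_1 = 2.
  7 = 1*5 + 2, so a_2 = 1.
  5 = 2*2 + 1, so a_3 = 2.
  2 = 2*1 + 0, so a_4 = 2.
The remainder reaches 0 after 5 divisions, so the expansion has 5 partial quotients, read off in order.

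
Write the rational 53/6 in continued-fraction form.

Run the Euclidean algorithm on 53 and 6; the successive quotients are the partial quotients a_0, a_1, ... (each step inverts the fractional part left over by the previous one):
  53 = 8*6 + 5, so a_0 = 8.
  6 = 1*5 + 1, so a_1 = 1.
  5 = 5*1 + 0, so a_2 = 5.
The remainder reaches 0 after 3 divisions, so the expansion has 3 partial quotients, read off in order.

[8; 1, 5]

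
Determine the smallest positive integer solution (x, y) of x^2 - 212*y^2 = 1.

(x, y) = (66249, 4550)

First expand sqrt(212) as a continued fraction. With x_i = (sqrt(212) + m_i)/d_i and (m_0, d_0) = (0, 1): a_0 = floor(sqrt(212)) = 14, since 14^2 = 196 <= 212 < 225 = 15^2.
Iterate m_{i+1} = d_i*a_i - m_i, d_{i+1} = (212 - m_{i+1}^2)/d_i, a_{i+1} = floor((a_0 + m_{i+1})/d_{i+1}):
  m_1 = 1*14 - 0 = 14, d_1 = (212 - 14^2)/1 = 16/1 = 16, a_1 = floor((14 + 14)/16) = 1.
  m_2 = 16*1 - 14 = 2, d_2 = (212 - 2^2)/16 = 208/16 = 13, a_2 = floor((14 + 2)/13) = 1.
  m_3 = 13*1 - 2 = 11, d_3 = (212 - 11^2)/13 = 91/13 = 7, a_3 = floor((14 + 11)/7) = 3.
  m_4 = 7*3 - 11 = 10, d_4 = (212 - 10^2)/7 = 112/7 = 16, a_4 = floor((14 + 10)/16) = 1.
  m_5 = 16*1 - 10 = 6, d_5 = (212 - 6^2)/16 = 176/16 = 11, a_5 = floor((14 + 6)/11) = 1.
  m_6 = 11*1 - 6 = 5, d_6 = (212 - 5^2)/11 = 187/11 = 17, a_6 = floor((14 + 5)/17) = 1.
  m_7 = 17*1 - 5 = 12, d_7 = (212 - 12^2)/17 = 68/17 = 4, a_7 = floor((14 + 12)/4) = 6.
  m_8 = 4*6 - 12 = 12, d_8 = (212 - 12^2)/4 = 68/4 = 17, a_8 = floor((14 + 12)/17) = 1.
  m_9 = 17*1 - 12 = 5, d_9 = (212 - 5^2)/17 = 187/17 = 11, a_9 = floor((14 + 5)/11) = 1.
  m_10 = 11*1 - 5 = 6, d_10 = (212 - 6^2)/11 = 176/11 = 16, a_10 = floor((14 + 6)/16) = 1.
  m_11 = 16*1 - 6 = 10, d_11 = (212 - 10^2)/16 = 112/16 = 7, a_11 = floor((14 + 10)/7) = 3.
  m_12 = 7*3 - 10 = 11, d_12 = (212 - 11^2)/7 = 91/7 = 13, a_12 = floor((14 + 11)/13) = 1.
  m_13 = 13*1 - 11 = 2, d_13 = (212 - 2^2)/13 = 208/13 = 16, a_13 = floor((14 + 2)/16) = 1.
  m_14 = 16*1 - 2 = 14, d_14 = (212 - 14^2)/16 = 16/16 = 1, a_14 = floor((14 + 14)/1) = 28.
  m_15 = 1*28 - 14 = 14, d_15 = (212 - 14^2)/1 = 16/1 = 16: (m_15, d_15) = (m_1, d_1) = (14, 16), so from here the quotients repeat a_1, ..., a_14; the period length is 14.
So sqrt(212) = [14; (1, 1, 3, 1, 1, 1, 6, 1, 1, 1, 3, 1, 1, 28)] with period length k = 14.
k is even, so the fundamental solution of x^2 - 212y^2 = 1 is (p_{k-1}, q_{k-1}) = (p_13, q_13); compute convergents through index 13.
Convergents (p_i = a_i*p_{i-1} + p_{i-2}, q_i = a_i*q_{i-1} + q_{i-2} with p_{-2}=0, p_{-1}=1, q_{-2}=1, q_{-1}=0):
  i=0: a_0=14, p_0 = 14*1 + 0 = 14, q_0 = 14*0 + 1 = 1.
  i=1: a_1=1, p_1 = 1*14 + 1 = 15, q_1 = 1*1 + 0 = 1.
  i=2: a_2=1, p_2 = 1*15 + 14 = 29, q_2 = 1*1 + 1 = 2.
  i=3: a_3=3, p_3 = 3*29 + 15 = 102, q_3 = 3*2 + 1 = 7.
  i=4: a_4=1, p_4 = 1*102 + 29 = 131, q_4 = 1*7 + 2 = 9.
  i=5: a_5=1, p_5 = 1*131 + 102 = 233, q_5 = 1*9 + 7 = 16.
  i=6: a_6=1, p_6 = 1*233 + 131 = 364, q_6 = 1*16 + 9 = 25.
  i=7: a_7=6, p_7 = 6*364 + 233 = 2417, q_7 = 6*25 + 16 = 166.
  i=8: a_8=1, p_8 = 1*2417 + 364 = 2781, q_8 = 1*166 + 25 = 191.
  i=9: a_9=1, p_9 = 1*2781 + 2417 = 5198, q_9 = 1*191 + 166 = 357.
  i=10: a_10=1, p_10 = 1*5198 + 2781 = 7979, q_10 = 1*357 + 191 = 548.
  i=11: a_11=3, p_11 = 3*7979 + 5198 = 29135, q_11 = 3*548 + 357 = 2001.
  i=12: a_12=1, p_12 = 1*29135 + 7979 = 37114, q_12 = 1*2001 + 548 = 2549.
  i=13: a_13=1, p_13 = 1*37114 + 29135 = 66249, q_13 = 1*2549 + 2001 = 4550.
Check: 66249^2 - 212*4550^2 = 4388930001 - 4388930000 = 1, so (x, y) = (66249, 4550) solves the equation, and by the theorem it is the least positive solution.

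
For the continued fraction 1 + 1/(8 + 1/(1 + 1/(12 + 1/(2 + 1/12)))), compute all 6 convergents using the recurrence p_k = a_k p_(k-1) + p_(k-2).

Using the convergent recurrence p_i = a_i*p_{i-1} + p_{i-2}, q_i = a_i*q_{i-1} + q_{i-2} with p_{-2}=0, p_{-1}=1, q_{-2}=1, q_{-1}=0:
  i=0: a_0=1, p_0 = 1*1 + 0 = 1, q_0 = 1*0 + 1 = 1.
  i=1: a_1=8, p_1 = 8*1 + 1 = 9, q_1 = 8*1 + 0 = 8.
  i=2: a_2=1, p_2 = 1*9 + 1 = 10, q_2 = 1*8 + 1 = 9.
  i=3: a_3=12, p_3 = 12*10 + 9 = 129, q_3 = 12*9 + 8 = 116.
  i=4: a_4=2, p_4 = 2*129 + 10 = 268, q_4 = 2*116 + 9 = 241.
  i=5: a_5=12, p_5 = 12*268 + 129 = 3345, q_5 = 12*241 + 116 = 3008.

1/1, 9/8, 10/9, 129/116, 268/241, 3345/3008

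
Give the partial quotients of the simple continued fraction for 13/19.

Run the Euclidean algorithm on 13 and 19; the successive quotients are the partial quotients a_0, a_1, ... (each step inverts the fractional part left over by the previous one):
  13 = 0*19 + 13, so a_0 = 0.
  19 = 1*13 + 6, so a_1 = 1.
  13 = 2*6 + 1, so a_2 = 2.
  6 = 6*1 + 0, so a_3 = 6.
The remainder reaches 0 after 4 divisions, so the expansion has 4 partial quotients, read off in order.

[0; 1, 2, 6]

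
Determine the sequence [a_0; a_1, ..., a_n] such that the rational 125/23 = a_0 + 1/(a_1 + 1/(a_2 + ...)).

Run the Euclidean algorithm on 125 and 23; the successive quotients are the partial quotients a_0, a_1, ... (each step inverts the fractional part left over by the previous one):
  125 = 5*23 + 10, so a_0 = 5.
  23 = 2*10 + 3, so a_1 = 2.
  10 = 3*3 + 1, so a_2 = 3.
  3 = 3*1 + 0, so a_3 = 3.
The remainder reaches 0 after 4 divisions, so the expansion has 4 partial quotients, read off in order.

[5; 2, 3, 3]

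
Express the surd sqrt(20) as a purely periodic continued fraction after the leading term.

[4; (2, 8)]

Write x_i = (sqrt(20) + m_i)/d_i with (m_0, d_0) = (0, 1). a_0 = floor(sqrt(20)) = 4, since 4^2 = 16 <= 20 < 25 = 5^2.
Iterate m_{i+1} = d_i*a_i - m_i, d_{i+1} = (20 - m_{i+1}^2)/d_i, a_{i+1} = floor((a_0 + m_{i+1})/d_{i+1}):
  m_1 = 1*4 - 0 = 4, d_1 = (20 - 4^2)/1 = 4/1 = 4, a_1 = floor((4 + 4)/4) = 2.
  m_2 = 4*2 - 4 = 4, d_2 = (20 - 4^2)/4 = 4/4 = 1, a_2 = floor((4 + 4)/1) = 8.
  m_3 = 1*8 - 4 = 4, d_3 = (20 - 4^2)/1 = 4/1 = 4: (m_3, d_3) = (m_1, d_1) = (4, 4), so from here the quotients repeat a_1, a_2; the period length is 2.
Hence the expansion of sqrt(20) is a_0 = 4 followed by the repeating block 2, 8 (period 2).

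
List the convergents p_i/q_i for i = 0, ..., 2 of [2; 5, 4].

Using the convergent recurrence p_i = a_i*p_{i-1} + p_{i-2}, q_i = a_i*q_{i-1} + q_{i-2} with p_{-2}=0, p_{-1}=1, q_{-2}=1, q_{-1}=0:
  i=0: a_0=2, p_0 = 2*1 + 0 = 2, q_0 = 2*0 + 1 = 1.
  i=1: a_1=5, p_1 = 5*2 + 1 = 11, q_1 = 5*1 + 0 = 5.
  i=2: a_2=4, p_2 = 4*11 + 2 = 46, q_2 = 4*5 + 1 = 21.

2/1, 11/5, 46/21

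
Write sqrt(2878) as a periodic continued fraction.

[53; (1, 1, 1, 4, 1, 52, 1, 4, 1, 1, 1, 106)]

Write x_i = (sqrt(2878) + m_i)/d_i with (m_0, d_0) = (0, 1). a_0 = floor(sqrt(2878)) = 53, since 53^2 = 2809 <= 2878 < 2916 = 54^2.
Iterate m_{i+1} = d_i*a_i - m_i, d_{i+1} = (2878 - m_{i+1}^2)/d_i, a_{i+1} = floor((a_0 + m_{i+1})/d_{i+1}):
  m_1 = 1*53 - 0 = 53, d_1 = (2878 - 53^2)/1 = 69/1 = 69, a_1 = floor((53 + 53)/69) = 1.
  m_2 = 69*1 - 53 = 16, d_2 = (2878 - 16^2)/69 = 2622/69 = 38, a_2 = floor((53 + 16)/38) = 1.
  m_3 = 38*1 - 16 = 22, d_3 = (2878 - 22^2)/38 = 2394/38 = 63, a_3 = floor((53 + 22)/63) = 1.
  m_4 = 63*1 - 22 = 41, d_4 = (2878 - 41^2)/63 = 1197/63 = 19, a_4 = floor((53 + 41)/19) = 4.
  m_5 = 19*4 - 41 = 35, d_5 = (2878 - 35^2)/19 = 1653/19 = 87, a_5 = floor((53 + 35)/87) = 1.
  m_6 = 87*1 - 35 = 52, d_6 = (2878 - 52^2)/87 = 174/87 = 2, a_6 = floor((53 + 52)/2) = 52.
  m_7 = 2*52 - 52 = 52, d_7 = (2878 - 52^2)/2 = 174/2 = 87, a_7 = floor((53 + 52)/87) = 1.
  m_8 = 87*1 - 52 = 35, d_8 = (2878 - 35^2)/87 = 1653/87 = 19, a_8 = floor((53 + 35)/19) = 4.
  m_9 = 19*4 - 35 = 41, d_9 = (2878 - 41^2)/19 = 1197/19 = 63, a_9 = floor((53 + 41)/63) = 1.
  m_10 = 63*1 - 41 = 22, d_10 = (2878 - 22^2)/63 = 2394/63 = 38, a_10 = floor((53 + 22)/38) = 1.
  m_11 = 38*1 - 22 = 16, d_11 = (2878 - 16^2)/38 = 2622/38 = 69, a_11 = floor((53 + 16)/69) = 1.
  m_12 = 69*1 - 16 = 53, d_12 = (2878 - 53^2)/69 = 69/69 = 1, a_12 = floor((53 + 53)/1) = 106.
  m_13 = 1*106 - 53 = 53, d_13 = (2878 - 53^2)/1 = 69/1 = 69: (m_13, d_13) = (m_1, d_1) = (53, 69), so from here the quotients repeat a_1, ..., a_12; the period length is 12.
Hence the expansion of sqrt(2878) is a_0 = 53 followed by the repeating block 1, 1, 1, 4, 1, 52, 1, 4, 1, 1, 1, 106 (period 12).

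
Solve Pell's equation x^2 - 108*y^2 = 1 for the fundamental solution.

(x, y) = (1351, 130)

First expand sqrt(108) as a continued fraction. With x_i = (sqrt(108) + m_i)/d_i and (m_0, d_0) = (0, 1): a_0 = floor(sqrt(108)) = 10, since 10^2 = 100 <= 108 < 121 = 11^2.
Iterate m_{i+1} = d_i*a_i - m_i, d_{i+1} = (108 - m_{i+1}^2)/d_i, a_{i+1} = floor((a_0 + m_{i+1})/d_{i+1}):
  m_1 = 1*10 - 0 = 10, d_1 = (108 - 10^2)/1 = 8/1 = 8, a_1 = floor((10 + 10)/8) = 2.
  m_2 = 8*2 - 10 = 6, d_2 = (108 - 6^2)/8 = 72/8 = 9, a_2 = floor((10 + 6)/9) = 1.
  m_3 = 9*1 - 6 = 3, d_3 = (108 - 3^2)/9 = 99/9 = 11, a_3 = floor((10 + 3)/11) = 1.
  m_4 = 11*1 - 3 = 8, d_4 = (108 - 8^2)/11 = 44/11 = 4, a_4 = floor((10 + 8)/4) = 4.
  m_5 = 4*4 - 8 = 8, d_5 = (108 - 8^2)/4 = 44/4 = 11, a_5 = floor((10 + 8)/11) = 1.
  m_6 = 11*1 - 8 = 3, d_6 = (108 - 3^2)/11 = 99/11 = 9, a_6 = floor((10 + 3)/9) = 1.
  m_7 = 9*1 - 3 = 6, d_7 = (108 - 6^2)/9 = 72/9 = 8, a_7 = floor((10 + 6)/8) = 2.
  m_8 = 8*2 - 6 = 10, d_8 = (108 - 10^2)/8 = 8/8 = 1, a_8 = floor((10 + 10)/1) = 20.
  m_9 = 1*20 - 10 = 10, d_9 = (108 - 10^2)/1 = 8/1 = 8: (m_9, d_9) = (m_1, d_1) = (10, 8), so from here the quotients repeat a_1, ..., a_8; the period length is 8.
So sqrt(108) = [10; (2, 1, 1, 4, 1, 1, 2, 20)] with period length k = 8.
k is even, so the fundamental solution of x^2 - 108y^2 = 1 is (p_{k-1}, q_{k-1}) = (p_7, q_7); compute convergents through index 7.
Convergents (p_i = a_i*p_{i-1} + p_{i-2}, q_i = a_i*q_{i-1} + q_{i-2} with p_{-2}=0, p_{-1}=1, q_{-2}=1, q_{-1}=0):
  i=0: a_0=10, p_0 = 10*1 + 0 = 10, q_0 = 10*0 + 1 = 1.
  i=1: a_1=2, p_1 = 2*10 + 1 = 21, q_1 = 2*1 + 0 = 2.
  i=2: a_2=1, p_2 = 1*21 + 10 = 31, q_2 = 1*2 + 1 = 3.
  i=3: a_3=1, p_3 = 1*31 + 21 = 52, q_3 = 1*3 + 2 = 5.
  i=4: a_4=4, p_4 = 4*52 + 31 = 239, q_4 = 4*5 + 3 = 23.
  i=5: a_5=1, p_5 = 1*239 + 52 = 291, q_5 = 1*23 + 5 = 28.
  i=6: a_6=1, p_6 = 1*291 + 239 = 530, q_6 = 1*28 + 23 = 51.
  i=7: a_7=2, p_7 = 2*530 + 291 = 1351, q_7 = 2*51 + 28 = 130.
Check: 1351^2 - 108*130^2 = 1825201 - 1825200 = 1, so (x, y) = (1351, 130) solves the equation, and by the theorem it is the least positive solution.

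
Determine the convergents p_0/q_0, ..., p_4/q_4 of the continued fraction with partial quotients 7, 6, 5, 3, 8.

Using the convergent recurrence p_i = a_i*p_{i-1} + p_{i-2}, q_i = a_i*q_{i-1} + q_{i-2} with p_{-2}=0, p_{-1}=1, q_{-2}=1, q_{-1}=0:
  i=0: a_0=7, p_0 = 7*1 + 0 = 7, q_0 = 7*0 + 1 = 1.
  i=1: a_1=6, p_1 = 6*7 + 1 = 43, q_1 = 6*1 + 0 = 6.
  i=2: a_2=5, p_2 = 5*43 + 7 = 222, q_2 = 5*6 + 1 = 31.
  i=3: a_3=3, p_3 = 3*222 + 43 = 709, q_3 = 3*31 + 6 = 99.
  i=4: a_4=8, p_4 = 8*709 + 222 = 5894, q_4 = 8*99 + 31 = 823.

7/1, 43/6, 222/31, 709/99, 5894/823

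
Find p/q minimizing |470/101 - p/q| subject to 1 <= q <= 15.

65/14

Expand x = 470/101 as a continued fraction with the Euclidean algorithm:
  470 = 4*101 + 66, so a_0 = 4.
  101 = 1*66 + 35, so a_1 = 1.
  66 = 1*35 + 31, so a_2 = 1.
  35 = 1*31 + 4, so a_3 = 1.
  31 = 7*4 + 3, so a_4 = 7.
  4 = 1*3 + 1, so a_5 = 1.
  3 = 3*1 + 0, so a_6 = 3.
so x = [4; 1, 1, 1, 7, 1, 3].
Convergents (p_i = a_i*p_{i-1} + p_{i-2}, q_i = a_i*q_{i-1} + q_{i-2} with p_{-2}=0, p_{-1}=1, q_{-2}=1, q_{-1}=0), until the denominator exceeds 15:
  i=0: a_0=4, p_0 = 4*1 + 0 = 4, q_0 = 4*0 + 1 = 1.
  i=1: a_1=1, p_1 = 1*4 + 1 = 5, q_1 = 1*1 + 0 = 1.
  i=2: a_2=1, p_2 = 1*5 + 4 = 9, q_2 = 1*1 + 1 = 2.
  i=3: a_3=1, p_3 = 1*9 + 5 = 14, q_3 = 1*2 + 1 = 3.
  i=4: a_4=7, p_4 = 7*14 + 9 = 107, q_4 = 7*3 + 2 = 23.
q_4 = 23 > 15, so the last convergent with denominator <= 15 is p_3/q_3 = 14/3.
The closest fraction with denominator <= 15 is either p_3/q_3 or the intermediate fraction (k*p_3 + p_2)/(k*q_3 + q_2) with the largest k >= 1 whose denominator stays <= 15; these approach x as k grows, and every other convergent or intermediate fraction in range is farther away.
Largest k: floor((15 - q_2)/q_3) = floor((15 - 2)/3) = 4.
That gives (4*14 + 9)/(4*3 + 2) = 65/14.
Compare the errors: |x - 14/3| = |470*3 - 14*101|/(101*3) = 4/303, and |x - 65/14| = |470*14 - 65*101|/(101*14) = 15/1414.
Cross-multiplying, 15*303 = 4545 < 5656 = 4*1414, so 15/1414 is smaller: the intermediate fraction 65/14 is closer to x than 14/3.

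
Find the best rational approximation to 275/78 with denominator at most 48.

Expand x = 275/78 as a continued fraction with the Euclidean algorithm:
  275 = 3*78 + 41, so a_0 = 3.
  78 = 1*41 + 37, so a_1 = 1.
  41 = 1*37 + 4, so a_2 = 1.
  37 = 9*4 + 1, so a_3 = 9.
  4 = 4*1 + 0, so a_4 = 4.
so x = [3; 1, 1, 9, 4].
Convergents (p_i = a_i*p_{i-1} + p_{i-2}, q_i = a_i*q_{i-1} + q_{i-2} with p_{-2}=0, p_{-1}=1, q_{-2}=1, q_{-1}=0), until the denominator exceeds 48:
  i=0: a_0=3, p_0 = 3*1 + 0 = 3, q_0 = 3*0 + 1 = 1.
  i=1: a_1=1, p_1 = 1*3 + 1 = 4, q_1 = 1*1 + 0 = 1.
  i=2: a_2=1, p_2 = 1*4 + 3 = 7, q_2 = 1*1 + 1 = 2.
  i=3: a_3=9, p_3 = 9*7 + 4 = 67, q_3 = 9*2 + 1 = 19.
  i=4: a_4=4, p_4 = 4*67 + 7 = 275, q_4 = 4*19 + 2 = 78.
q_4 = 78 > 48, so the last convergent with denominator <= 48 is p_3/q_3 = 67/19.
The closest fraction with denominator <= 48 is either p_3/q_3 or the intermediate fraction (k*p_3 + p_2)/(k*q_3 + q_2) with the largest k >= 1 whose denominator stays <= 48; these approach x as k grows, and every other convergent or intermediate fraction in range is farther away.
Largest k: floor((48 - q_2)/q_3) = floor((48 - 2)/19) = 2.
That gives (2*67 + 7)/(2*19 + 2) = 141/40.
Compare the errors: |x - 67/19| = |275*19 - 67*78|/(78*19) = 1/1482, and |x - 141/40| = |275*40 - 141*78|/(78*40) = 2/3120.
Cross-multiplying, 2*1482 = 2964 < 3120 = 1*3120, so 2/3120 is smaller: the intermediate fraction 141/40 is closer to x than 67/19.

141/40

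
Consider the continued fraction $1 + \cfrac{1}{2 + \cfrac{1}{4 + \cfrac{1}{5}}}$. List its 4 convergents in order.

Using the convergent recurrence p_i = a_i*p_{i-1} + p_{i-2}, q_i = a_i*q_{i-1} + q_{i-2} with p_{-2}=0, p_{-1}=1, q_{-2}=1, q_{-1}=0:
  i=0: a_0=1, p_0 = 1*1 + 0 = 1, q_0 = 1*0 + 1 = 1.
  i=1: a_1=2, p_1 = 2*1 + 1 = 3, q_1 = 2*1 + 0 = 2.
  i=2: a_2=4, p_2 = 4*3 + 1 = 13, q_2 = 4*2 + 1 = 9.
  i=3: a_3=5, p_3 = 5*13 + 3 = 68, q_3 = 5*9 + 2 = 47.

1/1, 3/2, 13/9, 68/47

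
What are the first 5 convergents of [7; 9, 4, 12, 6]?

7/1, 64/9, 263/37, 3220/453, 19583/2755

Using the convergent recurrence p_i = a_i*p_{i-1} + p_{i-2}, q_i = a_i*q_{i-1} + q_{i-2} with p_{-2}=0, p_{-1}=1, q_{-2}=1, q_{-1}=0:
  i=0: a_0=7, p_0 = 7*1 + 0 = 7, q_0 = 7*0 + 1 = 1.
  i=1: a_1=9, p_1 = 9*7 + 1 = 64, q_1 = 9*1 + 0 = 9.
  i=2: a_2=4, p_2 = 4*64 + 7 = 263, q_2 = 4*9 + 1 = 37.
  i=3: a_3=12, p_3 = 12*263 + 64 = 3220, q_3 = 12*37 + 9 = 453.
  i=4: a_4=6, p_4 = 6*3220 + 263 = 19583, q_4 = 6*453 + 37 = 2755.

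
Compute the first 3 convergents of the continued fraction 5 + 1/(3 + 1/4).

Using the convergent recurrence p_i = a_i*p_{i-1} + p_{i-2}, q_i = a_i*q_{i-1} + q_{i-2} with p_{-2}=0, p_{-1}=1, q_{-2}=1, q_{-1}=0:
  i=0: a_0=5, p_0 = 5*1 + 0 = 5, q_0 = 5*0 + 1 = 1.
  i=1: a_1=3, p_1 = 3*5 + 1 = 16, q_1 = 3*1 + 0 = 3.
  i=2: a_2=4, p_2 = 4*16 + 5 = 69, q_2 = 4*3 + 1 = 13.

5/1, 16/3, 69/13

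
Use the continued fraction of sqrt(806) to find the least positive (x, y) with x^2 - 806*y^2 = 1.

(x, y) = (6166395, 217202)

First expand sqrt(806) as a continued fraction. With x_i = (sqrt(806) + m_i)/d_i and (m_0, d_0) = (0, 1): a_0 = floor(sqrt(806)) = 28, since 28^2 = 784 <= 806 < 841 = 29^2.
Iterate m_{i+1} = d_i*a_i - m_i, d_{i+1} = (806 - m_{i+1}^2)/d_i, a_{i+1} = floor((a_0 + m_{i+1})/d_{i+1}):
  m_1 = 1*28 - 0 = 28, d_1 = (806 - 28^2)/1 = 22/1 = 22, a_1 = floor((28 + 28)/22) = 2.
  m_2 = 22*2 - 28 = 16, d_2 = (806 - 16^2)/22 = 550/22 = 25, a_2 = floor((28 + 16)/25) = 1.
  m_3 = 25*1 - 16 = 9, d_3 = (806 - 9^2)/25 = 725/25 = 29, a_3 = floor((28 + 9)/29) = 1.
  m_4 = 29*1 - 9 = 20, d_4 = (806 - 20^2)/29 = 406/29 = 14, a_4 = floor((28 + 20)/14) = 3.
  m_5 = 14*3 - 20 = 22, d_5 = (806 - 22^2)/14 = 322/14 = 23, a_5 = floor((28 + 22)/23) = 2.
  m_6 = 23*2 - 22 = 24, d_6 = (806 - 24^2)/23 = 230/23 = 10, a_6 = floor((28 + 24)/10) = 5.
  m_7 = 10*5 - 24 = 26, d_7 = (806 - 26^2)/10 = 130/10 = 13, a_7 = floor((28 + 26)/13) = 4.
  m_8 = 13*4 - 26 = 26, d_8 = (806 - 26^2)/13 = 130/13 = 10, a_8 = floor((28 + 26)/10) = 5.
  m_9 = 10*5 - 26 = 24, d_9 = (806 - 24^2)/10 = 230/10 = 23, a_9 = floor((28 + 24)/23) = 2.
  m_10 = 23*2 - 24 = 22, d_10 = (806 - 22^2)/23 = 322/23 = 14, a_10 = floor((28 + 22)/14) = 3.
  m_11 = 14*3 - 22 = 20, d_11 = (806 - 20^2)/14 = 406/14 = 29, a_11 = floor((28 + 20)/29) = 1.
  m_12 = 29*1 - 20 = 9, d_12 = (806 - 9^2)/29 = 725/29 = 25, a_12 = floor((28 + 9)/25) = 1.
  m_13 = 25*1 - 9 = 16, d_13 = (806 - 16^2)/25 = 550/25 = 22, a_13 = floor((28 + 16)/22) = 2.
  m_14 = 22*2 - 16 = 28, d_14 = (806 - 28^2)/22 = 22/22 = 1, a_14 = floor((28 + 28)/1) = 56.
  m_15 = 1*56 - 28 = 28, d_15 = (806 - 28^2)/1 = 22/1 = 22: (m_15, d_15) = (m_1, d_1) = (28, 22), so from here the quotients repeat a_1, ..., a_14; the period length is 14.
So sqrt(806) = [28; (2, 1, 1, 3, 2, 5, 4, 5, 2, 3, 1, 1, 2, 56)] with period length k = 14.
k is even, so the fundamental solution of x^2 - 806y^2 = 1 is (p_{k-1}, q_{k-1}) = (p_13, q_13); compute convergents through index 13.
Convergents (p_i = a_i*p_{i-1} + p_{i-2}, q_i = a_i*q_{i-1} + q_{i-2} with p_{-2}=0, p_{-1}=1, q_{-2}=1, q_{-1}=0):
  i=0: a_0=28, p_0 = 28*1 + 0 = 28, q_0 = 28*0 + 1 = 1.
  i=1: a_1=2, p_1 = 2*28 + 1 = 57, q_1 = 2*1 + 0 = 2.
  i=2: a_2=1, p_2 = 1*57 + 28 = 85, q_2 = 1*2 + 1 = 3.
  i=3: a_3=1, p_3 = 1*85 + 57 = 142, q_3 = 1*3 + 2 = 5.
  i=4: a_4=3, p_4 = 3*142 + 85 = 511, q_4 = 3*5 + 3 = 18.
  i=5: a_5=2, p_5 = 2*511 + 142 = 1164, q_5 = 2*18 + 5 = 41.
  i=6: a_6=5, p_6 = 5*1164 + 511 = 6331, q_6 = 5*41 + 18 = 223.
  i=7: a_7=4, p_7 = 4*6331 + 1164 = 26488, q_7 = 4*223 + 41 = 933.
  i=8: a_8=5, p_8 = 5*26488 + 6331 = 138771, q_8 = 5*933 + 223 = 4888.
  i=9: a_9=2, p_9 = 2*138771 + 26488 = 304030, q_9 = 2*4888 + 933 = 10709.
  i=10: a_10=3, p_10 = 3*304030 + 138771 = 1050861, q_10 = 3*10709 + 4888 = 37015.
  i=11: a_11=1, p_11 = 1*1050861 + 304030 = 1354891, q_11 = 1*37015 + 10709 = 47724.
  i=12: a_12=1, p_12 = 1*1354891 + 1050861 = 2405752, q_12 = 1*47724 + 37015 = 84739.
  i=13: a_13=2, p_13 = 2*2405752 + 1354891 = 6166395, q_13 = 2*84739 + 47724 = 217202.
Check: 6166395^2 - 806*217202^2 = 38024427296025 - 38024427296024 = 1, so (x, y) = (6166395, 217202) solves the equation, and by the theorem it is the least positive solution.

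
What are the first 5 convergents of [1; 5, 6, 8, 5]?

1/1, 6/5, 37/31, 302/253, 1547/1296

Using the convergent recurrence p_i = a_i*p_{i-1} + p_{i-2}, q_i = a_i*q_{i-1} + q_{i-2} with p_{-2}=0, p_{-1}=1, q_{-2}=1, q_{-1}=0:
  i=0: a_0=1, p_0 = 1*1 + 0 = 1, q_0 = 1*0 + 1 = 1.
  i=1: a_1=5, p_1 = 5*1 + 1 = 6, q_1 = 5*1 + 0 = 5.
  i=2: a_2=6, p_2 = 6*6 + 1 = 37, q_2 = 6*5 + 1 = 31.
  i=3: a_3=8, p_3 = 8*37 + 6 = 302, q_3 = 8*31 + 5 = 253.
  i=4: a_4=5, p_4 = 5*302 + 37 = 1547, q_4 = 5*253 + 31 = 1296.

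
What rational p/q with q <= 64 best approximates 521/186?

Expand x = 521/186 as a continued fraction with the Euclidean algorithm:
  521 = 2*186 + 149, so a_0 = 2.
  186 = 1*149 + 37, so a_1 = 1.
  149 = 4*37 + 1, so a_2 = 4.
  37 = 37*1 + 0, so a_3 = 37.
so x = [2; 1, 4, 37].
Convergents (p_i = a_i*p_{i-1} + p_{i-2}, q_i = a_i*q_{i-1} + q_{i-2} with p_{-2}=0, p_{-1}=1, q_{-2}=1, q_{-1}=0), until the denominator exceeds 64:
  i=0: a_0=2, p_0 = 2*1 + 0 = 2, q_0 = 2*0 + 1 = 1.
  i=1: a_1=1, p_1 = 1*2 + 1 = 3, q_1 = 1*1 + 0 = 1.
  i=2: a_2=4, p_2 = 4*3 + 2 = 14, q_2 = 4*1 + 1 = 5.
  i=3: a_3=37, p_3 = 37*14 + 3 = 521, q_3 = 37*5 + 1 = 186.
q_3 = 186 > 64, so the last convergent with denominator <= 64 is p_2/q_2 = 14/5.
The closest fraction with denominator <= 64 is either p_2/q_2 or the intermediate fraction (k*p_2 + p_1)/(k*q_2 + q_1) with the largest k >= 1 whose denominator stays <= 64; these approach x as k grows, and every other convergent or intermediate fraction in range is farther away.
Largest k: floor((64 - q_1)/q_2) = floor((64 - 1)/5) = 12.
That gives (12*14 + 3)/(12*5 + 1) = 171/61.
Compare the errors: |x - 14/5| = |521*5 - 14*186|/(186*5) = 1/930, and |x - 171/61| = |521*61 - 171*186|/(186*61) = 25/11346.
Cross-multiplying, 1*11346 = 11346 < 23250 = 25*930, so 1/930 is smaller: the convergent 14/5 is closer to x than 171/61.

14/5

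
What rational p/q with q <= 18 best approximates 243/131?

13/7

Expand x = 243/131 as a continued fraction with the Euclidean algorithm:
  243 = 1*131 + 112, so a_0 = 1.
  131 = 1*112 + 19, so a_1 = 1.
  112 = 5*19 + 17, so a_2 = 5.
  19 = 1*17 + 2, so a_3 = 1.
  17 = 8*2 + 1, so a_4 = 8.
  2 = 2*1 + 0, so a_5 = 2.
so x = [1; 1, 5, 1, 8, 2].
Convergents (p_i = a_i*p_{i-1} + p_{i-2}, q_i = a_i*q_{i-1} + q_{i-2} with p_{-2}=0, p_{-1}=1, q_{-2}=1, q_{-1}=0), until the denominator exceeds 18:
  i=0: a_0=1, p_0 = 1*1 + 0 = 1, q_0 = 1*0 + 1 = 1.
  i=1: a_1=1, p_1 = 1*1 + 1 = 2, q_1 = 1*1 + 0 = 1.
  i=2: a_2=5, p_2 = 5*2 + 1 = 11, q_2 = 5*1 + 1 = 6.
  i=3: a_3=1, p_3 = 1*11 + 2 = 13, q_3 = 1*6 + 1 = 7.
  i=4: a_4=8, p_4 = 8*13 + 11 = 115, q_4 = 8*7 + 6 = 62.
q_4 = 62 > 18, so the last convergent with denominator <= 18 is p_3/q_3 = 13/7.
The closest fraction with denominator <= 18 is either p_3/q_3 or the intermediate fraction (k*p_3 + p_2)/(k*q_3 + q_2) with the largest k >= 1 whose denominator stays <= 18; these approach x as k grows, and every other convergent or intermediate fraction in range is farther away.
Largest k: floor((18 - q_2)/q_3) = floor((18 - 6)/7) = 1.
That gives (1*13 + 11)/(1*7 + 6) = 24/13.
Compare the errors: |x - 13/7| = |243*7 - 13*131|/(131*7) = 2/917, and |x - 24/13| = |243*13 - 24*131|/(131*13) = 15/1703.
Cross-multiplying, 2*1703 = 3406 < 13755 = 15*917, so 2/917 is smaller: the convergent 13/7 is closer to x than 24/13.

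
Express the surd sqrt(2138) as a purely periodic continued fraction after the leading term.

Write x_i = (sqrt(2138) + m_i)/d_i with (m_0, d_0) = (0, 1). a_0 = floor(sqrt(2138)) = 46, since 46^2 = 2116 <= 2138 < 2209 = 47^2.
Iterate m_{i+1} = d_i*a_i - m_i, d_{i+1} = (2138 - m_{i+1}^2)/d_i, a_{i+1} = floor((a_0 + m_{i+1})/d_{i+1}):
  m_1 = 1*46 - 0 = 46, d_1 = (2138 - 46^2)/1 = 22/1 = 22, a_1 = floor((46 + 46)/22) = 4.
  m_2 = 22*4 - 46 = 42, d_2 = (2138 - 42^2)/22 = 374/22 = 17, a_2 = floor((46 + 42)/17) = 5.
  m_3 = 17*5 - 42 = 43, d_3 = (2138 - 43^2)/17 = 289/17 = 17, a_3 = floor((46 + 43)/17) = 5.
  m_4 = 17*5 - 43 = 42, d_4 = (2138 - 42^2)/17 = 374/17 = 22, a_4 = floor((46 + 42)/22) = 4.
  m_5 = 22*4 - 42 = 46, d_5 = (2138 - 46^2)/22 = 22/22 = 1, a_5 = floor((46 + 46)/1) = 92.
  m_6 = 1*92 - 46 = 46, d_6 = (2138 - 46^2)/1 = 22/1 = 22: (m_6, d_6) = (m_1, d_1) = (46, 22), so from here the quotients repeat a_1, ..., a_5; the period length is 5.
Hence the expansion of sqrt(2138) is a_0 = 46 followed by the repeating block 4, 5, 5, 4, 92 (period 5).

[46; (4, 5, 5, 4, 92)]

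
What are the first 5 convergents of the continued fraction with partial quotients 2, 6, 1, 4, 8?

Using the convergent recurrence p_i = a_i*p_{i-1} + p_{i-2}, q_i = a_i*q_{i-1} + q_{i-2} with p_{-2}=0, p_{-1}=1, q_{-2}=1, q_{-1}=0:
  i=0: a_0=2, p_0 = 2*1 + 0 = 2, q_0 = 2*0 + 1 = 1.
  i=1: a_1=6, p_1 = 6*2 + 1 = 13, q_1 = 6*1 + 0 = 6.
  i=2: a_2=1, p_2 = 1*13 + 2 = 15, q_2 = 1*6 + 1 = 7.
  i=3: a_3=4, p_3 = 4*15 + 13 = 73, q_3 = 4*7 + 6 = 34.
  i=4: a_4=8, p_4 = 8*73 + 15 = 599, q_4 = 8*34 + 7 = 279.

2/1, 13/6, 15/7, 73/34, 599/279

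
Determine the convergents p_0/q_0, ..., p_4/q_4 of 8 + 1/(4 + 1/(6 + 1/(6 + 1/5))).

Using the convergent recurrence p_i = a_i*p_{i-1} + p_{i-2}, q_i = a_i*q_{i-1} + q_{i-2} with p_{-2}=0, p_{-1}=1, q_{-2}=1, q_{-1}=0:
  i=0: a_0=8, p_0 = 8*1 + 0 = 8, q_0 = 8*0 + 1 = 1.
  i=1: a_1=4, p_1 = 4*8 + 1 = 33, q_1 = 4*1 + 0 = 4.
  i=2: a_2=6, p_2 = 6*33 + 8 = 206, q_2 = 6*4 + 1 = 25.
  i=3: a_3=6, p_3 = 6*206 + 33 = 1269, q_3 = 6*25 + 4 = 154.
  i=4: a_4=5, p_4 = 5*1269 + 206 = 6551, q_4 = 5*154 + 25 = 795.

8/1, 33/4, 206/25, 1269/154, 6551/795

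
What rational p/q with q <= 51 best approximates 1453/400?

Expand x = 1453/400 as a continued fraction with the Euclidean algorithm:
  1453 = 3*400 + 253, so a_0 = 3.
  400 = 1*253 + 147, so a_1 = 1.
  253 = 1*147 + 106, so a_2 = 1.
  147 = 1*106 + 41, so a_3 = 1.
  106 = 2*41 + 24, so a_4 = 2.
  41 = 1*24 + 17, so a_5 = 1.
  24 = 1*17 + 7, so a_6 = 1.
  17 = 2*7 + 3, so a_7 = 2.
  7 = 2*3 + 1, so a_8 = 2.
  3 = 3*1 + 0, so a_9 = 3.
so x = [3; 1, 1, 1, 2, 1, 1, 2, 2, 3].
Convergents (p_i = a_i*p_{i-1} + p_{i-2}, q_i = a_i*q_{i-1} + q_{i-2} with p_{-2}=0, p_{-1}=1, q_{-2}=1, q_{-1}=0), until the denominator exceeds 51:
  i=0: a_0=3, p_0 = 3*1 + 0 = 3, q_0 = 3*0 + 1 = 1.
  i=1: a_1=1, p_1 = 1*3 + 1 = 4, q_1 = 1*1 + 0 = 1.
  i=2: a_2=1, p_2 = 1*4 + 3 = 7, q_2 = 1*1 + 1 = 2.
  i=3: a_3=1, p_3 = 1*7 + 4 = 11, q_3 = 1*2 + 1 = 3.
  i=4: a_4=2, p_4 = 2*11 + 7 = 29, q_4 = 2*3 + 2 = 8.
  i=5: a_5=1, p_5 = 1*29 + 11 = 40, q_5 = 1*8 + 3 = 11.
  i=6: a_6=1, p_6 = 1*40 + 29 = 69, q_6 = 1*11 + 8 = 19.
  i=7: a_7=2, p_7 = 2*69 + 40 = 178, q_7 = 2*19 + 11 = 49.
  i=8: a_8=2, p_8 = 2*178 + 69 = 425, q_8 = 2*49 + 19 = 117.
q_8 = 117 > 51, so the last convergent with denominator <= 51 is p_7/q_7 = 178/49.
The closest fraction with denominator <= 51 is either p_7/q_7 or the intermediate fraction (k*p_7 + p_6)/(k*q_7 + q_6) with the largest k >= 1 whose denominator stays <= 51; these approach x as k grows, and every other convergent or intermediate fraction in range is farther away.
Largest k: floor((51 - q_6)/q_7) = floor((51 - 19)/49) = 0.
Since k = 0, no intermediate fraction beyond p_7/q_7 has denominator <= 51, so the convergent 178/49 is the closest (its error is |1453*49 - 178*400|/(400*49) = 3/19600).

178/49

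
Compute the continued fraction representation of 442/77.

Run the Euclidean algorithm on 442 and 77; the successive quotients are the partial quotients a_0, a_1, ... (each step inverts the fractional part left over by the previous one):
  442 = 5*77 + 57, so a_0 = 5.
  77 = 1*57 + 20, so a_1 = 1.
  57 = 2*20 + 17, so a_2 = 2.
  20 = 1*17 + 3, so a_3 = 1.
  17 = 5*3 + 2, so a_4 = 5.
  3 = 1*2 + 1, so a_5 = 1.
  2 = 2*1 + 0, so a_6 = 2.
The remainder reaches 0 after 7 divisions, so the expansion has 7 partial quotients, read off in order.

[5; 1, 2, 1, 5, 1, 2]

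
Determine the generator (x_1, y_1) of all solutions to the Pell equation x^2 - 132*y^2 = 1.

First expand sqrt(132) as a continued fraction. With x_i = (sqrt(132) + m_i)/d_i and (m_0, d_0) = (0, 1): a_0 = floor(sqrt(132)) = 11, since 11^2 = 121 <= 132 < 144 = 12^2.
Iterate m_{i+1} = d_i*a_i - m_i, d_{i+1} = (132 - m_{i+1}^2)/d_i, a_{i+1} = floor((a_0 + m_{i+1})/d_{i+1}):
  m_1 = 1*11 - 0 = 11, d_1 = (132 - 11^2)/1 = 11/1 = 11, a_1 = floor((11 + 11)/11) = 2.
  m_2 = 11*2 - 11 = 11, d_2 = (132 - 11^2)/11 = 11/11 = 1, a_2 = floor((11 + 11)/1) = 22.
  m_3 = 1*22 - 11 = 11, d_3 = (132 - 11^2)/1 = 11/1 = 11: (m_3, d_3) = (m_1, d_1) = (11, 11), so from here the quotients repeat a_1, a_2; the period length is 2.
So sqrt(132) = [11; (2, 22)] with period length k = 2.
k is even, so the fundamental solution of x^2 - 132y^2 = 1 is (p_{k-1}, q_{k-1}) = (p_1, q_1); compute convergents through index 1.
Convergents (p_i = a_i*p_{i-1} + p_{i-2}, q_i = a_i*q_{i-1} + q_{i-2} with p_{-2}=0, p_{-1}=1, q_{-2}=1, q_{-1}=0):
  i=0: a_0=11, p_0 = 11*1 + 0 = 11, q_0 = 11*0 + 1 = 1.
  i=1: a_1=2, p_1 = 2*11 + 1 = 23, q_1 = 2*1 + 0 = 2.
Check: 23^2 - 132*2^2 = 529 - 528 = 1, so (x, y) = (23, 2) solves the equation, and by the theorem it is the least positive solution.

(x, y) = (23, 2)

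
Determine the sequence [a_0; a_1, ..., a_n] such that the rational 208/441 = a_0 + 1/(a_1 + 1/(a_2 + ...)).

Run the Euclidean algorithm on 208 and 441; the successive quotients are the partial quotients a_0, a_1, ... (each step inverts the fractional part left over by the previous one):
  208 = 0*441 + 208, so a_0 = 0.
  441 = 2*208 + 25, so a_1 = 2.
  208 = 8*25 + 8, so a_2 = 8.
  25 = 3*8 + 1, so a_3 = 3.
  8 = 8*1 + 0, so a_4 = 8.
The remainder reaches 0 after 5 divisions, so the expansion has 5 partial quotients, read off in order.

[0; 2, 8, 3, 8]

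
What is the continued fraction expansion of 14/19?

Run the Euclidean algorithm on 14 and 19; the successive quotients are the partial quotients a_0, a_1, ... (each step inverts the fractional part left over by the previous one):
  14 = 0*19 + 14, so a_0 = 0.
  19 = 1*14 + 5, so a_1 = 1.
  14 = 2*5 + 4, so a_2 = 2.
  5 = 1*4 + 1, so a_3 = 1.
  4 = 4*1 + 0, so a_4 = 4.
The remainder reaches 0 after 5 divisions, so the expansion has 5 partial quotients, read off in order.

[0; 1, 2, 1, 4]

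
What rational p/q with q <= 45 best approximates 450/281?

8/5

Expand x = 450/281 as a continued fraction with the Euclidean algorithm:
  450 = 1*281 + 169, so a_0 = 1.
  281 = 1*169 + 112, so a_1 = 1.
  169 = 1*112 + 57, so a_2 = 1.
  112 = 1*57 + 55, so a_3 = 1.
  57 = 1*55 + 2, so a_4 = 1.
  55 = 27*2 + 1, so a_5 = 27.
  2 = 2*1 + 0, so a_6 = 2.
so x = [1; 1, 1, 1, 1, 27, 2].
Convergents (p_i = a_i*p_{i-1} + p_{i-2}, q_i = a_i*q_{i-1} + q_{i-2} with p_{-2}=0, p_{-1}=1, q_{-2}=1, q_{-1}=0), until the denominator exceeds 45:
  i=0: a_0=1, p_0 = 1*1 + 0 = 1, q_0 = 1*0 + 1 = 1.
  i=1: a_1=1, p_1 = 1*1 + 1 = 2, q_1 = 1*1 + 0 = 1.
  i=2: a_2=1, p_2 = 1*2 + 1 = 3, q_2 = 1*1 + 1 = 2.
  i=3: a_3=1, p_3 = 1*3 + 2 = 5, q_3 = 1*2 + 1 = 3.
  i=4: a_4=1, p_4 = 1*5 + 3 = 8, q_4 = 1*3 + 2 = 5.
  i=5: a_5=27, p_5 = 27*8 + 5 = 221, q_5 = 27*5 + 3 = 138.
q_5 = 138 > 45, so the last convergent with denominator <= 45 is p_4/q_4 = 8/5.
The closest fraction with denominator <= 45 is either p_4/q_4 or the intermediate fraction (k*p_4 + p_3)/(k*q_4 + q_3) with the largest k >= 1 whose denominator stays <= 45; these approach x as k grows, and every other convergent or intermediate fraction in range is farther away.
Largest k: floor((45 - q_3)/q_4) = floor((45 - 3)/5) = 8.
That gives (8*8 + 5)/(8*5 + 3) = 69/43.
Compare the errors: |x - 8/5| = |450*5 - 8*281|/(281*5) = 2/1405, and |x - 69/43| = |450*43 - 69*281|/(281*43) = 39/12083.
Cross-multiplying, 2*12083 = 24166 < 54795 = 39*1405, so 2/1405 is smaller: the convergent 8/5 is closer to x than 69/43.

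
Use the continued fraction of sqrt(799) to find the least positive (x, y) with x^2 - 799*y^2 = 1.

First expand sqrt(799) as a continued fraction. With x_i = (sqrt(799) + m_i)/d_i and (m_0, d_0) = (0, 1): a_0 = floor(sqrt(799)) = 28, since 28^2 = 784 <= 799 < 841 = 29^2.
Iterate m_{i+1} = d_i*a_i - m_i, d_{i+1} = (799 - m_{i+1}^2)/d_i, a_{i+1} = floor((a_0 + m_{i+1})/d_{i+1}):
  m_1 = 1*28 - 0 = 28, d_1 = (799 - 28^2)/1 = 15/1 = 15, a_1 = floor((28 + 28)/15) = 3.
  m_2 = 15*3 - 28 = 17, d_2 = (799 - 17^2)/15 = 510/15 = 34, a_2 = floor((28 + 17)/34) = 1.
  m_3 = 34*1 - 17 = 17, d_3 = (799 - 17^2)/34 = 510/34 = 15, a_3 = floor((28 + 17)/15) = 3.
  m_4 = 15*3 - 17 = 28, d_4 = (799 - 28^2)/15 = 15/15 = 1, a_4 = floor((28 + 28)/1) = 56.
  m_5 = 1*56 - 28 = 28, d_5 = (799 - 28^2)/1 = 15/1 = 15: (m_5, d_5) = (m_1, d_1) = (28, 15), so from here the quotients repeat a_1, ..., a_4; the period length is 4.
So sqrt(799) = [28; (3, 1, 3, 56)] with period length k = 4.
k is even, so the fundamental solution of x^2 - 799y^2 = 1 is (p_{k-1}, q_{k-1}) = (p_3, q_3); compute convergents through index 3.
Convergents (p_i = a_i*p_{i-1} + p_{i-2}, q_i = a_i*q_{i-1} + q_{i-2} with p_{-2}=0, p_{-1}=1, q_{-2}=1, q_{-1}=0):
  i=0: a_0=28, p_0 = 28*1 + 0 = 28, q_0 = 28*0 + 1 = 1.
  i=1: a_1=3, p_1 = 3*28 + 1 = 85, q_1 = 3*1 + 0 = 3.
  i=2: a_2=1, p_2 = 1*85 + 28 = 113, q_2 = 1*3 + 1 = 4.
  i=3: a_3=3, p_3 = 3*113 + 85 = 424, q_3 = 3*4 + 3 = 15.
Check: 424^2 - 799*15^2 = 179776 - 179775 = 1, so (x, y) = (424, 15) solves the equation, and by the theorem it is the least positive solution.

(x, y) = (424, 15)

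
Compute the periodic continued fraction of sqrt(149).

Write x_i = (sqrt(149) + m_i)/d_i with (m_0, d_0) = (0, 1). a_0 = floor(sqrt(149)) = 12, since 12^2 = 144 <= 149 < 169 = 13^2.
Iterate m_{i+1} = d_i*a_i - m_i, d_{i+1} = (149 - m_{i+1}^2)/d_i, a_{i+1} = floor((a_0 + m_{i+1})/d_{i+1}):
  m_1 = 1*12 - 0 = 12, d_1 = (149 - 12^2)/1 = 5/1 = 5, a_1 = floor((12 + 12)/5) = 4.
  m_2 = 5*4 - 12 = 8, d_2 = (149 - 8^2)/5 = 85/5 = 17, a_2 = floor((12 + 8)/17) = 1.
  m_3 = 17*1 - 8 = 9, d_3 = (149 - 9^2)/17 = 68/17 = 4, a_3 = floor((12 + 9)/4) = 5.
  m_4 = 4*5 - 9 = 11, d_4 = (149 - 11^2)/4 = 28/4 = 7, a_4 = floor((12 + 11)/7) = 3.
  m_5 = 7*3 - 11 = 10, d_5 = (149 - 10^2)/7 = 49/7 = 7, a_5 = floor((12 + 10)/7) = 3.
  m_6 = 7*3 - 10 = 11, d_6 = (149 - 11^2)/7 = 28/7 = 4, a_6 = floor((12 + 11)/4) = 5.
  m_7 = 4*5 - 11 = 9, d_7 = (149 - 9^2)/4 = 68/4 = 17, a_7 = floor((12 + 9)/17) = 1.
  m_8 = 17*1 - 9 = 8, d_8 = (149 - 8^2)/17 = 85/17 = 5, a_8 = floor((12 + 8)/5) = 4.
  m_9 = 5*4 - 8 = 12, d_9 = (149 - 12^2)/5 = 5/5 = 1, a_9 = floor((12 + 12)/1) = 24.
  m_10 = 1*24 - 12 = 12, d_10 = (149 - 12^2)/1 = 5/1 = 5: (m_10, d_10) = (m_1, d_1) = (12, 5), so from here the quotients repeat a_1, ..., a_9; the period length is 9.
Hence the expansion of sqrt(149) is a_0 = 12 followed by the repeating block 4, 1, 5, 3, 3, 5, 1, 4, 24 (period 9).

[12; (4, 1, 5, 3, 3, 5, 1, 4, 24)]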